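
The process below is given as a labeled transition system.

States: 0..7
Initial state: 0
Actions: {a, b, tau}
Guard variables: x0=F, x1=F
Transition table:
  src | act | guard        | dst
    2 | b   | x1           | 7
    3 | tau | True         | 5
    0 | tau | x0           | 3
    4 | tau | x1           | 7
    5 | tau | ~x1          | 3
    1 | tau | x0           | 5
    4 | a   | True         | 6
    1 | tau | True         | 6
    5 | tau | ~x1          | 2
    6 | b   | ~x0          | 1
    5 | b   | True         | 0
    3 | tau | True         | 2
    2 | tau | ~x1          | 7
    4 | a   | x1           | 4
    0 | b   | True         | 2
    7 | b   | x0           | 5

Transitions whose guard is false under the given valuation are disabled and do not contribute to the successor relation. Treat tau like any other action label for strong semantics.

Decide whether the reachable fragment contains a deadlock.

Answer: DEADLOCK at state 7

Trace:
Reachable = {0,2,7}
  0: b→2  [1 exit(s)]
  2: tau→7  [1 exit(s)]
  7: ∅  [deadlock]
witness 7: b·tau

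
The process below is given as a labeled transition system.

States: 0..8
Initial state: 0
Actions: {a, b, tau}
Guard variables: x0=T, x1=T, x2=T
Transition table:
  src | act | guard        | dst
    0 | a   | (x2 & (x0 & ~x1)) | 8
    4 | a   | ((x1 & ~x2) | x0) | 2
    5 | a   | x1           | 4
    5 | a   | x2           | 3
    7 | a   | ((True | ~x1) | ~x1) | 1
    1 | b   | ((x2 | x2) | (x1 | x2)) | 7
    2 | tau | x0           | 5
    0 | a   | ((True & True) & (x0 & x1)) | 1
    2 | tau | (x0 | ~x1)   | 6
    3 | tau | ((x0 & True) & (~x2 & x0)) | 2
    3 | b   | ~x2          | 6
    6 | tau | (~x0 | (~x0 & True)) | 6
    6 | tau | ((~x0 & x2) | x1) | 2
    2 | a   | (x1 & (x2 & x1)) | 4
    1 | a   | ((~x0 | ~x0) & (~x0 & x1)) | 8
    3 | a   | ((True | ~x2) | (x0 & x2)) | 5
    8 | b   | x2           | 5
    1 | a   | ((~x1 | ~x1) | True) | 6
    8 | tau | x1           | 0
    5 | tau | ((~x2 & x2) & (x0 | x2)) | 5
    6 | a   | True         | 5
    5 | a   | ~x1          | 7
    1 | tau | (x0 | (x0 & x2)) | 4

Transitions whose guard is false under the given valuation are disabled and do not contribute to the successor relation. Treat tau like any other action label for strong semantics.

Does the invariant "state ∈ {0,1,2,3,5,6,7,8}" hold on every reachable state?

Answer: INVARIANT VIOLATED at state 4

Analysis:
Inv-set: {0,1,2,3,5,6,7,8}
Reach set: {0,1,2,3,4,5,6,7}
  0: ok
  1: ok
  2: ok
  3: ok
  4: outside
  5: ok
  6: ok
  7: ok
reach 4 via a·tau — violates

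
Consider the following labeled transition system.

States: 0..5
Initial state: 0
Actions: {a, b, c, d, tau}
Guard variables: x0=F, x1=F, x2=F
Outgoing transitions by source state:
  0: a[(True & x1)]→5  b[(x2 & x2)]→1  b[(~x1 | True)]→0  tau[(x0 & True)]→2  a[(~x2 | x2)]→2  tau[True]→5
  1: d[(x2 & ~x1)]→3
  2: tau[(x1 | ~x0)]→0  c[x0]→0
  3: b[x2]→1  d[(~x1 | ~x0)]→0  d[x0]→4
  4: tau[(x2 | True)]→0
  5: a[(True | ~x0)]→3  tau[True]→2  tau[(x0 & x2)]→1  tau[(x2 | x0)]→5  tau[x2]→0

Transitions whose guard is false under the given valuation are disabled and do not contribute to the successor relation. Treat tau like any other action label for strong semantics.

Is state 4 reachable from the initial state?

8 transition(s) survive guard evaluation.
Layer 0: {0}
Layer 1: {2,5}  now seen {0,2,5}
Layer 2: {3}  now seen {0,2,3,5}
R = {0,2,3,5}

Answer: UNREACHABLE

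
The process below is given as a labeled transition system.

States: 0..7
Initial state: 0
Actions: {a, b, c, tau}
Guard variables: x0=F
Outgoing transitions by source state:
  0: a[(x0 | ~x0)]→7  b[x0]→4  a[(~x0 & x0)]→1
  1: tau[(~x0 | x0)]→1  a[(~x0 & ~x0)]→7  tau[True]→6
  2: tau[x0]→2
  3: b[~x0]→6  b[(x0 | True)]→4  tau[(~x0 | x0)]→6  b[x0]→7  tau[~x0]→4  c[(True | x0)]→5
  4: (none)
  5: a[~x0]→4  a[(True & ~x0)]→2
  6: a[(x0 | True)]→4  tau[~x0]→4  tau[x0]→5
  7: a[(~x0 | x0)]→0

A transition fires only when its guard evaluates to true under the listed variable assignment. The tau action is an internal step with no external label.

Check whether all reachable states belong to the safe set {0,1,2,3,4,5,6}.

Answer: INVARIANT VIOLATED at state 7

Trace:
Allowed set {0,1,2,3,4,5,6}
Reach set: {0,7}
  0: safe
  7: ✗ unsafe
reach 7 via a — violates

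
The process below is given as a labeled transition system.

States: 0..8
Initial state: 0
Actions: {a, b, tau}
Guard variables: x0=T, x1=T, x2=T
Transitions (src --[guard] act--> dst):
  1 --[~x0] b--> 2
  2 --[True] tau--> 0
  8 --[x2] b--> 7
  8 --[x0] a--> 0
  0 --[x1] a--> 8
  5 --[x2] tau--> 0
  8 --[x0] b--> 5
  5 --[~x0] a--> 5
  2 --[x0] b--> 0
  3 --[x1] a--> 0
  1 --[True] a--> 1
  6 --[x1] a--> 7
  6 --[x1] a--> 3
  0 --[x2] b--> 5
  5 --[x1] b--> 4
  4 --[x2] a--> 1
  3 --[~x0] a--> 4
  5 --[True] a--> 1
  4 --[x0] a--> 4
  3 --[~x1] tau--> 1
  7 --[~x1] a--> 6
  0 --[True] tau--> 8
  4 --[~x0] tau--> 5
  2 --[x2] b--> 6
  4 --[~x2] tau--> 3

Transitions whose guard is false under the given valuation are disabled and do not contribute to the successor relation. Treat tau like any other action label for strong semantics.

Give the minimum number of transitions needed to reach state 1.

BFS to 1:
  Layer 0: {0}
  Layer 1: {5,8}
  Layer 2: {1,4,7}
first hit 1 at d=2 via b·a

Answer: 2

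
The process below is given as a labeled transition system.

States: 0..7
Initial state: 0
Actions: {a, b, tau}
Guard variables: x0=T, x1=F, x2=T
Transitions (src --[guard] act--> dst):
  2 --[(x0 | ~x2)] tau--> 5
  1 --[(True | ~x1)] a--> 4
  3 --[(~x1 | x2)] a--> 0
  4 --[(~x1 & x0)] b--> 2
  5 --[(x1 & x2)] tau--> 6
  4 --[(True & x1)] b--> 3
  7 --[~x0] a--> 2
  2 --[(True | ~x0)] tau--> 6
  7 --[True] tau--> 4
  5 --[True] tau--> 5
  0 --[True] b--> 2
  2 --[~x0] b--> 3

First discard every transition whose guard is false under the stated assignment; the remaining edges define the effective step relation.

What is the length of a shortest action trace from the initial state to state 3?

Layered search for 3:
  Layer 0: {0}
  Layer 1: {2}
  Layer 2: {5,6}
3 never appears.

Answer: UNREACHABLE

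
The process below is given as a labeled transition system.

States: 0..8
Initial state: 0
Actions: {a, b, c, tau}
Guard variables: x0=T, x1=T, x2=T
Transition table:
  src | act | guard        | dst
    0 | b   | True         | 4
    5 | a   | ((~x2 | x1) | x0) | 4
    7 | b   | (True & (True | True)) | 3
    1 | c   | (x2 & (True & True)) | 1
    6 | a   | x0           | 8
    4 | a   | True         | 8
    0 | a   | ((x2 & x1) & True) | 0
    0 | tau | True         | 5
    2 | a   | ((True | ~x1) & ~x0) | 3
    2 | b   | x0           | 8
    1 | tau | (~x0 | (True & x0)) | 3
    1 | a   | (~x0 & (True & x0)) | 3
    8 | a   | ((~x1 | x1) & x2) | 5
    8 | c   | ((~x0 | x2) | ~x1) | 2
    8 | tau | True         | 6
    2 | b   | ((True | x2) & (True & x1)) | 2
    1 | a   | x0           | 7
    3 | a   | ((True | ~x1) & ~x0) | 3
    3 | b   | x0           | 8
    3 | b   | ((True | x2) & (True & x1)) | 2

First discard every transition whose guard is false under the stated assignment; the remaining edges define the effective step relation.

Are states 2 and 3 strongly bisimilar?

Answer: BISIMILAR

Analysis:
Compute ~ classes (split until stable):
  P[0] = {{0,1,2,3,4,5,6,7,8}}
  P[1] = {{0},{1,8},{2,3,7},{4,5,6}}
  P[2] = {{0},{1},{2,3},{4,6},{5},{7},{8}}
7 equivalence class(es) (converged in 3)
[2]={2,3}  [3]={2,3}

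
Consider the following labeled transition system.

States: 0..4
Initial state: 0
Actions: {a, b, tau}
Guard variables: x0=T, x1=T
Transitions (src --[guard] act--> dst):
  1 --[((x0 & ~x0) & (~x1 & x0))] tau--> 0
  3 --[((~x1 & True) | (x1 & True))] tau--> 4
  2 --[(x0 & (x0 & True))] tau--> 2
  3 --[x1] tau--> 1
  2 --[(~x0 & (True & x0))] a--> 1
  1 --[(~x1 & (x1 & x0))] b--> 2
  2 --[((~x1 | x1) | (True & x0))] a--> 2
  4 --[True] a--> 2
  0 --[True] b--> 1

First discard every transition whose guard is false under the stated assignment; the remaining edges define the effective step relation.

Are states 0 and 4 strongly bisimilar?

Compute ~ classes (split until stable):
  π0 = {{0,1,2,3,4}}
  π1 = {{0},{1},{2},{3},{4}}
5 equivalence class(es) (converged in 2)
[0]={0}  [4]={4}

Answer: NOT BISIMILAR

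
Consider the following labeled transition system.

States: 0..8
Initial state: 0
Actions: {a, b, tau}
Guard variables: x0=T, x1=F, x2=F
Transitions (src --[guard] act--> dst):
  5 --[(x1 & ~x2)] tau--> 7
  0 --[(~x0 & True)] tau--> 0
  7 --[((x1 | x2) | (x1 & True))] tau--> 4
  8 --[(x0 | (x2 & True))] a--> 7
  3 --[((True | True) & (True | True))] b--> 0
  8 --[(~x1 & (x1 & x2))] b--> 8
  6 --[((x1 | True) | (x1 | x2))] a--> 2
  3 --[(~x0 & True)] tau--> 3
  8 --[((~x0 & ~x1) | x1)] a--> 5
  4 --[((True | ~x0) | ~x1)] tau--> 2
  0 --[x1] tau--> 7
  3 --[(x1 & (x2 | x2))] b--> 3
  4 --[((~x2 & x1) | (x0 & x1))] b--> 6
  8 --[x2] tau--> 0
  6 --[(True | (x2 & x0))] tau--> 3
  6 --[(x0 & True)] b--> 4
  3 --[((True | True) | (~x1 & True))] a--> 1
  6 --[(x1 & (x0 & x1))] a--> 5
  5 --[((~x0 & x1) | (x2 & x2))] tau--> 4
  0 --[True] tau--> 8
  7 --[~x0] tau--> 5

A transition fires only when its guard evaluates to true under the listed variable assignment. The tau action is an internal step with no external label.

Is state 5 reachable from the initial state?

Answer: UNREACHABLE

Working:
Guard filter leaves 8 enabled edge(s).
L0 = {0}
L1 = {8}  cumulative {0,8}
L2 = {7}  cumulative {0,7,8}
R = {0,7,8}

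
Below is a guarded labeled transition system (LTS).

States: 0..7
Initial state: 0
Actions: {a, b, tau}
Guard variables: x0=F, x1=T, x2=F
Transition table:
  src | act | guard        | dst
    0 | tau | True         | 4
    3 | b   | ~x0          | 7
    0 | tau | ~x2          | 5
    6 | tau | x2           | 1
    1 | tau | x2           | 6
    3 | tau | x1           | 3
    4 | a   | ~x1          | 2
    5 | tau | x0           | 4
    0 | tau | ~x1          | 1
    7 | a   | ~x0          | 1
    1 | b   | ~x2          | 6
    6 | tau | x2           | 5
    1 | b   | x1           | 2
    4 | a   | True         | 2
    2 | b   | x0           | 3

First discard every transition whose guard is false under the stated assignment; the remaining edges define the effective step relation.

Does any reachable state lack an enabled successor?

R = {0,2,4,5}
  0: tau→4  tau→5  [deg 2]
  2: ∅  [STUCK]
  4: a→2  [deg 1]
  5: ∅  [STUCK]
trace reaching 2: tau·a

Answer: DEADLOCK at state 2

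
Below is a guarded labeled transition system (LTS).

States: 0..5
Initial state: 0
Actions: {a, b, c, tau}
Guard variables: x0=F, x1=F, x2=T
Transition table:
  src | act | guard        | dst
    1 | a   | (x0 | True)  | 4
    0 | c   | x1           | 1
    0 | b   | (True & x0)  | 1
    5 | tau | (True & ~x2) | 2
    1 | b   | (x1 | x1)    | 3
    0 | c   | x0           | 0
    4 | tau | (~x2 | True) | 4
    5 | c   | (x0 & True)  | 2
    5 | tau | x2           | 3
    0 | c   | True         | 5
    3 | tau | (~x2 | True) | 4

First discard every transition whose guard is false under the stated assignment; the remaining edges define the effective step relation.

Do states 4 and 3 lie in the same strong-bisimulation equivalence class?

Answer: BISIMILAR

Analysis:
Compute ~ classes (split until stable):
  P[0] = {{0,1,2,3,4,5}}
  P[1] = {{0},{1},{2},{3,4,5}}
stable after 2 split(s): 4 block(s)
[4]={3,4,5}  [3]={3,4,5}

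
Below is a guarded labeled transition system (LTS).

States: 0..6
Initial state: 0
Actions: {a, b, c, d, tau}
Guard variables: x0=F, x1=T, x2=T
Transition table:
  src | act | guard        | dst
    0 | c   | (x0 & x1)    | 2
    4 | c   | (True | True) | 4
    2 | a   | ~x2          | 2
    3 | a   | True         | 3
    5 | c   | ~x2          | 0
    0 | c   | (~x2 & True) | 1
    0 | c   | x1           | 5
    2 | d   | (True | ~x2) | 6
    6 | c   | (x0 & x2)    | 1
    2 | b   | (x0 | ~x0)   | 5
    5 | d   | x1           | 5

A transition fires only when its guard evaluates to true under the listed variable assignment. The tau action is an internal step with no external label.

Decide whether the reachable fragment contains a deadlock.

R = {0,5}
  0: c→5  [1 out]
  5: d→5  [1 out]

Answer: DEADLOCK-FREE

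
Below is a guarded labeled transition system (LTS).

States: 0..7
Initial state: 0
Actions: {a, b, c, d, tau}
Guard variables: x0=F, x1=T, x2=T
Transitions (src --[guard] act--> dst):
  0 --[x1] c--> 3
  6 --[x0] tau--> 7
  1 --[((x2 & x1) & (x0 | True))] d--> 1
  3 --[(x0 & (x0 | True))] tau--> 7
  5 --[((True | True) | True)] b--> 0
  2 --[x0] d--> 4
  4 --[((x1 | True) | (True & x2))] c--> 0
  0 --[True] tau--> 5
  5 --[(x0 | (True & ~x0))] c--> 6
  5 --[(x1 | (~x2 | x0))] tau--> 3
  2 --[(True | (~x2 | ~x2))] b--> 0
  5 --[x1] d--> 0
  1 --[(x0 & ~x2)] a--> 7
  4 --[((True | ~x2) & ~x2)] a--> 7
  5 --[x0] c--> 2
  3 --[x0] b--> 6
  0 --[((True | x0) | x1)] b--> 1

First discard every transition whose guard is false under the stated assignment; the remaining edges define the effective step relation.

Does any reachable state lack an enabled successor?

Answer: DEADLOCK at state 3

Trace:
Reach set: {0,1,3,5,6}
  0: b→1  c→3  tau→5  [3 out]
  1: d→1  [1 out]
  3: ∅  [deadlock]
  5: b→0  c→6  d→0  tau→3  [4 out]
  6: ∅  [deadlock]
Path to 3: c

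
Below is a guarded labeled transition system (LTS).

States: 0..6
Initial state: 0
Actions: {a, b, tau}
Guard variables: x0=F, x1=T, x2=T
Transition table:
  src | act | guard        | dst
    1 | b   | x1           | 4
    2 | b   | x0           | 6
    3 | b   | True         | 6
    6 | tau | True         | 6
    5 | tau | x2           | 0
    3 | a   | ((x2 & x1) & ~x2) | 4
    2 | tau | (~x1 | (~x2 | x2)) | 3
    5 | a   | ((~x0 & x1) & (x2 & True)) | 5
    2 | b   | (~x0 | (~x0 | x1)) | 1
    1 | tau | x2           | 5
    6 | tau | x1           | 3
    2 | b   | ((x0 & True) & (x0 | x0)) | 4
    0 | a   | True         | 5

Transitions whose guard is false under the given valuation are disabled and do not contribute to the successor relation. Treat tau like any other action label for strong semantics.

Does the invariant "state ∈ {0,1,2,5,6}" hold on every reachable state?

Answer: INVARIANT HOLDS

Working:
Safe = {0,1,2,5,6}
Reachable = {0,5}
  0: ok
  5: ok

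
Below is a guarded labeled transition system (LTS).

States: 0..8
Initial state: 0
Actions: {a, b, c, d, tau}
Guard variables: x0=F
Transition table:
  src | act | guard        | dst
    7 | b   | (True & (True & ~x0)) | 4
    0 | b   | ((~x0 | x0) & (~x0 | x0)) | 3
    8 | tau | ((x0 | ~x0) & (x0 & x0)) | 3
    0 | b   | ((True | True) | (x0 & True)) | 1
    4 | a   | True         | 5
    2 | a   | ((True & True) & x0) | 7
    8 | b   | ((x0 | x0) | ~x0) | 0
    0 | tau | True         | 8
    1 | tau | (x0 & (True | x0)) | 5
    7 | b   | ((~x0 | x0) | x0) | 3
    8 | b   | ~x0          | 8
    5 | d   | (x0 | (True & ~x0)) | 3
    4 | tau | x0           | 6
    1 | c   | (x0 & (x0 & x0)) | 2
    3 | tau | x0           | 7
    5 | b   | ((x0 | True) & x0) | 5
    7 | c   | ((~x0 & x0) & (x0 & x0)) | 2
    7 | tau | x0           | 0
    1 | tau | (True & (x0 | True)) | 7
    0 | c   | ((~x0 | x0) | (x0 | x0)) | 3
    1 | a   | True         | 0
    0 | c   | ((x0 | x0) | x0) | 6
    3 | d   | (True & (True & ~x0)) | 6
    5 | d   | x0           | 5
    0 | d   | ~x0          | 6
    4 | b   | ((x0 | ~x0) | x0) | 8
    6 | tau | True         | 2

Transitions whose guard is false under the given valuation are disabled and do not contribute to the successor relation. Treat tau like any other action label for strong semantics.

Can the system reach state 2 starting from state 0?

Guard filter leaves 16 enabled edge(s).
Layer 0: {0}
Layer 1: {1,3,6,8}  cumulative {0,1,3,6,8}
Layer 2: {2,7}  cumulative {0,1,2,3,6,7,8}
Layer 3: {4}  cumulative {0,1,2,3,4,6,7,8}
Layer 4: {5}  cumulative {0,1,2,3,4,5,6,7,8}
Reach set: {0,1,2,3,4,5,6,7,8}
trace reaching 2: d·tau

Answer: REACHABLE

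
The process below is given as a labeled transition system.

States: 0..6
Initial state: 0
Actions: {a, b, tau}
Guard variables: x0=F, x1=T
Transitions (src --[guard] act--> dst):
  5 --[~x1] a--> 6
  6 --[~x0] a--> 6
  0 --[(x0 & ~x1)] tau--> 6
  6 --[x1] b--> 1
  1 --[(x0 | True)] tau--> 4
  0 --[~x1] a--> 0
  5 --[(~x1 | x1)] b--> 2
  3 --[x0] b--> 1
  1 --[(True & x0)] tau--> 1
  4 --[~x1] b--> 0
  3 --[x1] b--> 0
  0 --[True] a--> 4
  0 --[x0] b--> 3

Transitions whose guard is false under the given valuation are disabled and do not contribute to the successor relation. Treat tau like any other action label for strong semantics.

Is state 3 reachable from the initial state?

Answer: UNREACHABLE

Working:
After dropping false guards: 6 live edges.
Layer 0: {0}
Layer 1: {4}  total {0,4}
Reachable = {0,4}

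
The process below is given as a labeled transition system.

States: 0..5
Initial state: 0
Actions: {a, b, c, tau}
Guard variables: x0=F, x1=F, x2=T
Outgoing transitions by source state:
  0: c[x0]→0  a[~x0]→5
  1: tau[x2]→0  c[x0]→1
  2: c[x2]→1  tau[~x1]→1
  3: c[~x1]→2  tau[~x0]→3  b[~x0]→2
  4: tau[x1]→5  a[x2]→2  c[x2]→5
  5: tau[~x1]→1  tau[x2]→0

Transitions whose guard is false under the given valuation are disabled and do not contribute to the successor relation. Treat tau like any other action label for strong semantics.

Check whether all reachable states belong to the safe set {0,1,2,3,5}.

Allowed set {0,1,2,3,5}
Reachable = {0,1,5}
  0: ok
  1: ok
  5: ok

Answer: INVARIANT HOLDS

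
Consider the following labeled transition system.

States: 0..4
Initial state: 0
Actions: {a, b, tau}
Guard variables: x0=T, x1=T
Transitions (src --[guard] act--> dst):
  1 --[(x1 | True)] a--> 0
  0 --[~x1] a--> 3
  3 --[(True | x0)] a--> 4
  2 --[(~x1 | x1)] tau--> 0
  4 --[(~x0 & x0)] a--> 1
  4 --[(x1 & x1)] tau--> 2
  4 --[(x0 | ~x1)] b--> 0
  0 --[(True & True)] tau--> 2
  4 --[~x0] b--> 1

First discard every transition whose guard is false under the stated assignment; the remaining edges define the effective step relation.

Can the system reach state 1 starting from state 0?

Answer: UNREACHABLE

Trace:
6 transition(s) survive guard evaluation.
L0 = {0}
L1 = {2}  total {0,2}
Reachable = {0,2}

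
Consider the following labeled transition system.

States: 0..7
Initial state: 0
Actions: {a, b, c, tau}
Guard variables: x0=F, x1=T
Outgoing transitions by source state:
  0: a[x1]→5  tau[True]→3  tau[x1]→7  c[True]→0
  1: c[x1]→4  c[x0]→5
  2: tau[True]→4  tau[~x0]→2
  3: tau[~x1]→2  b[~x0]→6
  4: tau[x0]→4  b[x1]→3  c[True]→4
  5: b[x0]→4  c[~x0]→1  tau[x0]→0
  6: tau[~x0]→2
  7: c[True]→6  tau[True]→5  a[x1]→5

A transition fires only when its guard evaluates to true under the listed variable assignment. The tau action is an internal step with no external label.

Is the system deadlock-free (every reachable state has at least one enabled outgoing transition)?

Answer: DEADLOCK-FREE

Analysis:
Reachable = {0,1,2,3,4,5,6,7}
  0: a→5  c→0  tau→3  tau→7  [4 out]
  1: c→4  [1 out]
  2: tau→2  tau→4  [2 out]
  3: b→6  [1 out]
  4: b→3  c→4  [2 out]
  5: c→1  [1 out]
  6: tau→2  [1 out]
  7: a→5  c→6  tau→5  [3 out]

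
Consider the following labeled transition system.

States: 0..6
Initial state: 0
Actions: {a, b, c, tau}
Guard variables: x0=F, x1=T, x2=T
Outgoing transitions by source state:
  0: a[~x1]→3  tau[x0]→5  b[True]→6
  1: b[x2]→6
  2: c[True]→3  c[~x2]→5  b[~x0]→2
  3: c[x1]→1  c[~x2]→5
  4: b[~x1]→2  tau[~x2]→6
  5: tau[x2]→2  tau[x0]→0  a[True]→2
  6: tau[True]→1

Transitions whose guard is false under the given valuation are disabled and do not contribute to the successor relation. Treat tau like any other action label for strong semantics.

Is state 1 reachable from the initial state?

Answer: REACHABLE

Analysis:
8 transition(s) survive guard evaluation.
Layer 0: {0}
Layer 1: {6}  total {0,6}
Layer 2: {1}  total {0,1,6}
Reachable = {0,1,6}
witness 1: b·tau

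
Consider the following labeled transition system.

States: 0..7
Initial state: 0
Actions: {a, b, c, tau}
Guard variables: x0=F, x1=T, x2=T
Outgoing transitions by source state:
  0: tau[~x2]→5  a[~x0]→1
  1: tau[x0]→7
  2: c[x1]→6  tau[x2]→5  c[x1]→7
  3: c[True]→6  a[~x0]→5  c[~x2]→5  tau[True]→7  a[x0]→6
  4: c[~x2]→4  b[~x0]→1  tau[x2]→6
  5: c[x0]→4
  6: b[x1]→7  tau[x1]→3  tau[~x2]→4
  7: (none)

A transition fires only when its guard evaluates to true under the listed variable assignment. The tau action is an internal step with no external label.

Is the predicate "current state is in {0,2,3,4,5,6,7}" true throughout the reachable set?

Answer: INVARIANT VIOLATED at state 1

Analysis:
Inv-set: {0,2,3,4,5,6,7}
R = {0,1}
  0: ✓
  1: ✗ unsafe
witness against invariant: a → 1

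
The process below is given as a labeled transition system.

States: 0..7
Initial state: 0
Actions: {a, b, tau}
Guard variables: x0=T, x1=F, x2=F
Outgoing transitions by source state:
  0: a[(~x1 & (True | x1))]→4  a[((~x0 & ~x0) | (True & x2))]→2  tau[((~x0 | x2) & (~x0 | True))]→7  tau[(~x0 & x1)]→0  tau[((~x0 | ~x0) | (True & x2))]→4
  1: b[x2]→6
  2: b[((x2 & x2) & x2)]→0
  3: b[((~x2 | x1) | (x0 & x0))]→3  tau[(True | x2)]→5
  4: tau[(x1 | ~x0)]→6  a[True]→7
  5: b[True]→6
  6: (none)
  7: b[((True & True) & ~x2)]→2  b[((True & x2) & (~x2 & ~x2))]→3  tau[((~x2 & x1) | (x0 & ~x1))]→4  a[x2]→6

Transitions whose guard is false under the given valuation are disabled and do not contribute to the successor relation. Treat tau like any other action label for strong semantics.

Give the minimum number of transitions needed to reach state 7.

Layered search for 7:
  L0 = {0}
  L1 = {4}
  L2 = {7}
first hit 7 at d=2 via a·a

Answer: 2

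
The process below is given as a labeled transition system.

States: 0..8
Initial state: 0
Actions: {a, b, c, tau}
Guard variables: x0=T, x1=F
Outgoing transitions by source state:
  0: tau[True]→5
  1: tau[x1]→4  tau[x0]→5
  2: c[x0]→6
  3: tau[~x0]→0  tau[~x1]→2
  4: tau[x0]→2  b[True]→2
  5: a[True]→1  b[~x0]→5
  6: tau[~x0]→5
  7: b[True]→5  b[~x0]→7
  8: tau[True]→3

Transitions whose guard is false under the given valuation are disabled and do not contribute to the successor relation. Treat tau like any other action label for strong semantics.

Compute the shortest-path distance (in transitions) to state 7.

Breadth-first toward 7:
  Layer 0: {0}
  Layer 1: {5}
  Layer 2: {1}
7 never appears.

Answer: UNREACHABLE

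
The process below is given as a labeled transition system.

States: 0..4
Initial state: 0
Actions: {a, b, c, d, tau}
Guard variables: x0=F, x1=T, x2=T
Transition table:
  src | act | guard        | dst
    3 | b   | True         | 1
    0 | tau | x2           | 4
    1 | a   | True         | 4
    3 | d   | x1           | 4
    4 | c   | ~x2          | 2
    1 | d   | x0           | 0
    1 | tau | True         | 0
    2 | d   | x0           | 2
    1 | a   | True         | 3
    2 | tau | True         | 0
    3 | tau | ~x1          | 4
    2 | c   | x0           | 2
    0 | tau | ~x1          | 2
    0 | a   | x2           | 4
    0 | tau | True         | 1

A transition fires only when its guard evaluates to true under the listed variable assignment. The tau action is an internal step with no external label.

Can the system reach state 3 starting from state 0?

9 transition(s) survive guard evaluation.
depth 0: {0}
depth 1: {1,4}  cumulative {0,1,4}
depth 2: {3}  cumulative {0,1,3,4}
R = {0,1,3,4}
witness 3: tau·a

Answer: REACHABLE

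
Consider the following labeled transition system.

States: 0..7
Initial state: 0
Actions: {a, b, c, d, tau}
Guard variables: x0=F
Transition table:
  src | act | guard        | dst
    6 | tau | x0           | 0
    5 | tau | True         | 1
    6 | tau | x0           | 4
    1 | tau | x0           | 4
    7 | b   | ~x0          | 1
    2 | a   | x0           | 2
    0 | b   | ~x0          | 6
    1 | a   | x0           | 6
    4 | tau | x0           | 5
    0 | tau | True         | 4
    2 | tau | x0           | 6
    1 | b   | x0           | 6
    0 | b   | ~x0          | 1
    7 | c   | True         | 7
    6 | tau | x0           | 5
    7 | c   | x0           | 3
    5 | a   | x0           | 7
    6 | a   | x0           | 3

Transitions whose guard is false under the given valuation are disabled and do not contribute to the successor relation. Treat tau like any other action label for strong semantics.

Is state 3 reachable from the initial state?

6 transition(s) survive guard evaluation.
L0 = {0}
L1 = {1,4,6}  now seen {0,1,4,6}
Reachable = {0,1,4,6}

Answer: UNREACHABLE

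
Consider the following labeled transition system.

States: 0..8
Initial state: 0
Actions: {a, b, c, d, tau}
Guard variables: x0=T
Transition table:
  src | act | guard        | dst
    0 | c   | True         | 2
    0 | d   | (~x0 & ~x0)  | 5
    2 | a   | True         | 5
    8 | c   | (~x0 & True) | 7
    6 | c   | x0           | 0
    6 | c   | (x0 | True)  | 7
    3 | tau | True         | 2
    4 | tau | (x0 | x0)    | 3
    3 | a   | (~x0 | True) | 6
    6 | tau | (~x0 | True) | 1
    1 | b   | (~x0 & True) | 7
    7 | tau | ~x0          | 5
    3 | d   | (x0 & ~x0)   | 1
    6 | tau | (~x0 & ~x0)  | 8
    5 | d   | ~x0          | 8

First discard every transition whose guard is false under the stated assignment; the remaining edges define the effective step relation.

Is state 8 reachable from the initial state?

Answer: UNREACHABLE

Trace:
Guard filter leaves 8 enabled edge(s).
L0 = {0}
L1 = {2}  cumulative {0,2}
L2 = {5}  cumulative {0,2,5}
Reachable = {0,2,5}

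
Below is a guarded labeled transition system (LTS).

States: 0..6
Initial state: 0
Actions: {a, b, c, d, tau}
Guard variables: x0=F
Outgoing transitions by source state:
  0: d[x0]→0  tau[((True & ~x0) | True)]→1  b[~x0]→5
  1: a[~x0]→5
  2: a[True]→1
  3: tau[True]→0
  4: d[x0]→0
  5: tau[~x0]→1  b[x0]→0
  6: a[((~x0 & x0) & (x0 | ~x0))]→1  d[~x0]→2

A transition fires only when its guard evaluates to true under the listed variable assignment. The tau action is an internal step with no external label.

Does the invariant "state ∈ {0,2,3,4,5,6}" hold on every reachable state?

Inv-set: {0,2,3,4,5,6}
Reach set: {0,1,5}
  0: ok
  1: VIOLATES
  5: ok
reach 1 via tau — violates

Answer: INVARIANT VIOLATED at state 1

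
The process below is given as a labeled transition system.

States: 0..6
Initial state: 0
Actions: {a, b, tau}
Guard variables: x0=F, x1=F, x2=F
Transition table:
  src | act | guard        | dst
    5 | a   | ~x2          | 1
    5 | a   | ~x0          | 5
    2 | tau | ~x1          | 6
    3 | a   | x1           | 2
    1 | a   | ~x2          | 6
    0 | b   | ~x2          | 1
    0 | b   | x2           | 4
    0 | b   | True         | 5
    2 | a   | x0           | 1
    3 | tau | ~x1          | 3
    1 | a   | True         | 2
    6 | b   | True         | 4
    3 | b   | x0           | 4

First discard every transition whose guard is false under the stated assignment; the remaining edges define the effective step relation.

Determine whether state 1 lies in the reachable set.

Answer: REACHABLE

Working:
9 transition(s) survive guard evaluation.
Layer 0: {0}
Layer 1: {1,5}  total {0,1,5}
Layer 2: {2,6}  total {0,1,2,5,6}
Layer 3: {4}  total {0,1,2,4,5,6}
R = {0,1,2,4,5,6}
witness 1: b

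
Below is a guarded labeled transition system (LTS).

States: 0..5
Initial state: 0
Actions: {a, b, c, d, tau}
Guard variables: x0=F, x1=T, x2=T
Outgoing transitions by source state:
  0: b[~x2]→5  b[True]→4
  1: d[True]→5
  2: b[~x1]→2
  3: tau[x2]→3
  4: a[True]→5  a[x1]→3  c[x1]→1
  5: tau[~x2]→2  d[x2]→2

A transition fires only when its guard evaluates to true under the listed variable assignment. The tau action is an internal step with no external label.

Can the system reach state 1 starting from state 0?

7 transition(s) survive guard evaluation.
Layer 0: {0}
Layer 1: {4}  now seen {0,4}
Layer 2: {1,3,5}  now seen {0,1,3,4,5}
Layer 3: {2}  now seen {0,1,2,3,4,5}
Reach set: {0,1,2,3,4,5}
witness 1: b·c

Answer: REACHABLE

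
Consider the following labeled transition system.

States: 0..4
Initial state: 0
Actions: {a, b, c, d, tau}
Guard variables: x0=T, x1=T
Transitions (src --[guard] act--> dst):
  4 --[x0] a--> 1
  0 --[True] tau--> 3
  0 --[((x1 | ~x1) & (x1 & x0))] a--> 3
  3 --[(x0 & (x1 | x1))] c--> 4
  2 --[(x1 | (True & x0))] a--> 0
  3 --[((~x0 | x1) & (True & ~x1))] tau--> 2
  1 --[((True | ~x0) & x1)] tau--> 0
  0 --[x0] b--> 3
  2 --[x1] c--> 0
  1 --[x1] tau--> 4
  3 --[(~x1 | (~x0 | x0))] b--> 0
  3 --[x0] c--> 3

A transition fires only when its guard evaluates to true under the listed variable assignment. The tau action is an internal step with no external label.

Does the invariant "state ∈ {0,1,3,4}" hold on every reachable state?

Safe = {0,1,3,4}
Reachable = {0,1,3,4}
  0: safe
  1: safe
  3: safe
  4: safe

Answer: INVARIANT HOLDS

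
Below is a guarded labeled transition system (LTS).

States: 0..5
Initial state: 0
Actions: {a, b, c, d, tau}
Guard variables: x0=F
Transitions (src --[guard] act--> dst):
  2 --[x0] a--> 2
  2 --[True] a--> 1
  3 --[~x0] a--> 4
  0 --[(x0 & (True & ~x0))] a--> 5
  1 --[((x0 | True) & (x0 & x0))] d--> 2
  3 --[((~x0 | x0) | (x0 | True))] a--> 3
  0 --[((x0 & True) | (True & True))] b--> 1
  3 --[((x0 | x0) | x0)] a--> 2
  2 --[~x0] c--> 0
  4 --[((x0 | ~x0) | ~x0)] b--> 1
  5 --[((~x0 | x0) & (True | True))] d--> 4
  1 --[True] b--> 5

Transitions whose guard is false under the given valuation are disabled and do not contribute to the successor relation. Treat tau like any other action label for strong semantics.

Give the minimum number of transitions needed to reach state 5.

Layered search for 5:
  L0 = {0}
  L1 = {1}
  L2 = {5}
depth(5)=2, e.g. b·b

Answer: 2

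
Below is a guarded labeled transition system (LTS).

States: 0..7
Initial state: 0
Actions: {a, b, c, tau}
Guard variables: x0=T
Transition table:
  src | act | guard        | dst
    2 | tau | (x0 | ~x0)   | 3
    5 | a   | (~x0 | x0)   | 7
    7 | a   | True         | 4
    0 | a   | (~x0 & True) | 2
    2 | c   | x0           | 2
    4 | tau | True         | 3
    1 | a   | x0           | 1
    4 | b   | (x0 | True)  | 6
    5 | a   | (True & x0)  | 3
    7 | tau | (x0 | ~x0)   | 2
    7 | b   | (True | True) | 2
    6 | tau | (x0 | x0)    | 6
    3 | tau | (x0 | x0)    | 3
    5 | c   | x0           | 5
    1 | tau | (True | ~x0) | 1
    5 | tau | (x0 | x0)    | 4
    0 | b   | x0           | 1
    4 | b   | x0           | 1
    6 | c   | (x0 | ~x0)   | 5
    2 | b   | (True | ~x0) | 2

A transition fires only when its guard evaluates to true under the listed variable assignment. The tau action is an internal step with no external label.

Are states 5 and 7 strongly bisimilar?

Bisimulation quotient by refinement:
  π0 = {{0,1,2,3,4,5,6,7}}
  π1 = {{0},{1},{2},{3},{4},{5},{6},{7}}
Fixed point at round 2; 8 class(es).
[5]={5}  [7]={7}

Answer: NOT BISIMILAR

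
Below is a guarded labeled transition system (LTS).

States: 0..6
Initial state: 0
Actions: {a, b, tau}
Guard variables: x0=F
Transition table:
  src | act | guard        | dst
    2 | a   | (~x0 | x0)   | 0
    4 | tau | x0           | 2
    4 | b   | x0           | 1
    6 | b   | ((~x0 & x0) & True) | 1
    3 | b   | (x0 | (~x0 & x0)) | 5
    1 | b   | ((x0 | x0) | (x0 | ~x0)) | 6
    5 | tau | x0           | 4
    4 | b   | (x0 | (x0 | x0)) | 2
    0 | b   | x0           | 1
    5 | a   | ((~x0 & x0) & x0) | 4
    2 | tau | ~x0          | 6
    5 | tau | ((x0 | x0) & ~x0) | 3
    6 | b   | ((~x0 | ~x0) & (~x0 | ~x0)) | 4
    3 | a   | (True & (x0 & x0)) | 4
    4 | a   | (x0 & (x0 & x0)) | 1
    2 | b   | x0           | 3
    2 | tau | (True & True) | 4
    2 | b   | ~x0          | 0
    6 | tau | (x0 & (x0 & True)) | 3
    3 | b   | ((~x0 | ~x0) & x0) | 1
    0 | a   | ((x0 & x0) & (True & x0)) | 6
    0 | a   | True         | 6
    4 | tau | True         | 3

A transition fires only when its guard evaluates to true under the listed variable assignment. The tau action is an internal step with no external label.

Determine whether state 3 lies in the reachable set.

Answer: REACHABLE

Analysis:
8 transition(s) survive guard evaluation.
L0 = {0}
L1 = {6}  now seen {0,6}
L2 = {4}  now seen {0,4,6}
L3 = {3}  now seen {0,3,4,6}
Reach set: {0,3,4,6}
witness 3: a·b·tau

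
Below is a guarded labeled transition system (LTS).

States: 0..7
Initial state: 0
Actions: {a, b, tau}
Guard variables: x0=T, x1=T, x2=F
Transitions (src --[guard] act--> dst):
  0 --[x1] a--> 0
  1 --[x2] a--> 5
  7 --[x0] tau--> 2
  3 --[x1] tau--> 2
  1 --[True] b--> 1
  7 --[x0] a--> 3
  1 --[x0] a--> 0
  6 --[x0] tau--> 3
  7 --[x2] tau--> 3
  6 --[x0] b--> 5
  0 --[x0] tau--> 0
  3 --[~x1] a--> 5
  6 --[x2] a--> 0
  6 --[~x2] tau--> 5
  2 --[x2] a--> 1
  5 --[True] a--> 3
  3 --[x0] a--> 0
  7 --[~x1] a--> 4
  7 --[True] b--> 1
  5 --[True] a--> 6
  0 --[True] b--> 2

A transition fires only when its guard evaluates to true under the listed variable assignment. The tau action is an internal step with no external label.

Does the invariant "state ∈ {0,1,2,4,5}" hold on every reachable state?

Allowed set {0,1,2,4,5}
Reachable = {0,2}
  0: ✓
  2: ✓

Answer: INVARIANT HOLDS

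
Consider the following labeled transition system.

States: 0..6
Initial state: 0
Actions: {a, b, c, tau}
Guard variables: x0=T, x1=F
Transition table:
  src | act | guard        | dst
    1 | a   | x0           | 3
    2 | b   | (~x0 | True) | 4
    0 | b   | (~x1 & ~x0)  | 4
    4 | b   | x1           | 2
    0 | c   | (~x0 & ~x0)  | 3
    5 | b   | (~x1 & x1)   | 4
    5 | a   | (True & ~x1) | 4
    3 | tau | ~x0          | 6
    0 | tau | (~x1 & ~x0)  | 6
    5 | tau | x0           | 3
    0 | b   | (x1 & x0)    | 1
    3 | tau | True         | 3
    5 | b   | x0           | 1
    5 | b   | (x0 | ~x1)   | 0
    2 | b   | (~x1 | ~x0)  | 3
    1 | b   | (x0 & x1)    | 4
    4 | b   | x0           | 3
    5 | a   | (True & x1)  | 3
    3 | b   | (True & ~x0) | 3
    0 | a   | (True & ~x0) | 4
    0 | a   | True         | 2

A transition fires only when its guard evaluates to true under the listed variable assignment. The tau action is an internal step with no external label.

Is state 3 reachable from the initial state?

After dropping false guards: 10 live edges.
Layer 0: {0}
Layer 1: {2}  cumulative {0,2}
Layer 2: {3,4}  cumulative {0,2,3,4}
R = {0,2,3,4}
witness 3: a·b

Answer: REACHABLE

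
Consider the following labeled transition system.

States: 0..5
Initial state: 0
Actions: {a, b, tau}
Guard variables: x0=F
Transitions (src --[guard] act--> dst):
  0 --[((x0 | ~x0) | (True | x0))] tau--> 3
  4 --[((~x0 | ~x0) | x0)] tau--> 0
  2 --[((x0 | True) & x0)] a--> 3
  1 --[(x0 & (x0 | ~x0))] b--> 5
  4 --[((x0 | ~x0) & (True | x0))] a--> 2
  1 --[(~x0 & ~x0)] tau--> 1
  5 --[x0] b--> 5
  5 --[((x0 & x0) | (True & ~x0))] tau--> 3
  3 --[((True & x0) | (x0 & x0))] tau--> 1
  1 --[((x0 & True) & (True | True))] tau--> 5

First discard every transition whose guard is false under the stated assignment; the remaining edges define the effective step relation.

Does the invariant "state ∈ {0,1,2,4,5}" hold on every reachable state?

Safe = {0,1,2,4,5}
R = {0,3}
  0: safe
  3: VIOLATES
witness against invariant: tau → 3

Answer: INVARIANT VIOLATED at state 3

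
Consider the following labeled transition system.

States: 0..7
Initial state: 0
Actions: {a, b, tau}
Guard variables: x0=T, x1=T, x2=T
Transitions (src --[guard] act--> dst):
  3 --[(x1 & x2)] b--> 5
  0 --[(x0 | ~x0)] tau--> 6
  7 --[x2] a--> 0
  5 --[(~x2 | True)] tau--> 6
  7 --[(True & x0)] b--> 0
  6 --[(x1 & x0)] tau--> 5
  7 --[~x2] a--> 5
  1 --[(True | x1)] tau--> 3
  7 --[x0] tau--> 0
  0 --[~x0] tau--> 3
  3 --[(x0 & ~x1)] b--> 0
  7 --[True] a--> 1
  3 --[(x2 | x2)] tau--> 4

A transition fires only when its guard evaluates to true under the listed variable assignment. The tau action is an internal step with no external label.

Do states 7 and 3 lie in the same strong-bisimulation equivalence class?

Answer: NOT BISIMILAR

Trace:
Bisimulation quotient by refinement:
  P[0] = {{0,1,2,3,4,5,6,7}}
  P[1] = {{0,1,5,6},{2,4},{3},{7}}
  P[2] = {{0,5,6},{1},{2,4},{3},{7}}
5 equivalence class(es) (converged in 3)
[7]={7}  [3]={3}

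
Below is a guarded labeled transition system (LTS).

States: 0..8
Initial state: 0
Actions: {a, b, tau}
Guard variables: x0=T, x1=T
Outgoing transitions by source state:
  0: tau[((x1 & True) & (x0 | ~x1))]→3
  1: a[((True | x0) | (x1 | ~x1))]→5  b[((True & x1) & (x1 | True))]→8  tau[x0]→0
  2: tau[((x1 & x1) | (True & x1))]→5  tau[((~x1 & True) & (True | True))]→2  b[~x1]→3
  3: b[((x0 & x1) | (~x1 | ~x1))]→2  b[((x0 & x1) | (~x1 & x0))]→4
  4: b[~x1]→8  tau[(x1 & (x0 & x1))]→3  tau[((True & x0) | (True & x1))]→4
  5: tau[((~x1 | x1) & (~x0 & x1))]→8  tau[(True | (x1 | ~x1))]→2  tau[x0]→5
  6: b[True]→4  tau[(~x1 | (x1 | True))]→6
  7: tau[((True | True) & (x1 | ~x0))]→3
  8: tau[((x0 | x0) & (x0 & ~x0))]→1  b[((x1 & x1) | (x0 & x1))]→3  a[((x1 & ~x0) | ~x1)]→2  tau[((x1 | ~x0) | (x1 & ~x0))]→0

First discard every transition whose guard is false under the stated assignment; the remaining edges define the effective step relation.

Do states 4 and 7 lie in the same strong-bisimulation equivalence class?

Answer: NOT BISIMILAR

Working:
Refine partition for ~:
  P[0] = {{0,1,2,3,4,5,6,7,8}}
  P[1] = {{0,2,4,5,7},{1},{3},{6,8}}
  P[2] = {{0,7},{1},{2,5},{3},{4},{6},{8}}
stable after 3 split(s): 7 block(s)
class of 4: {4}; class of 7: {0,7}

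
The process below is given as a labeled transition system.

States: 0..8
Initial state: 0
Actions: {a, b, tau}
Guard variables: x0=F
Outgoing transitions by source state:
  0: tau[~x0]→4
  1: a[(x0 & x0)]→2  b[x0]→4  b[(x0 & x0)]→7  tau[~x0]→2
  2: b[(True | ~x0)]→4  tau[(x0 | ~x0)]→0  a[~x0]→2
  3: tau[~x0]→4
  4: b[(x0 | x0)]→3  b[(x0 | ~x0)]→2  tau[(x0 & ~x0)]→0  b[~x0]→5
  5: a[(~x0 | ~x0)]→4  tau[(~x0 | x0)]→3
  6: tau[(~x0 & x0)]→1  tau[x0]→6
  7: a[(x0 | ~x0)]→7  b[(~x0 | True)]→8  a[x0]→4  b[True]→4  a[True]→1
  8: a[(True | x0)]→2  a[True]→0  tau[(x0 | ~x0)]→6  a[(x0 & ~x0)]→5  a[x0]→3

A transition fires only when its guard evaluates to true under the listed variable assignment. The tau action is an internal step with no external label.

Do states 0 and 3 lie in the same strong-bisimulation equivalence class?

Compute ~ classes (split until stable):
  π0 = {{0,1,2,3,4,5,6,7,8}}
  π1 = {{0,1,3},{2},{4},{5,8},{6},{7}}
  π2 = {{0,3},{1},{2},{4},{5},{6},{7},{8}}
Fixed point at round 3; 8 class(es).
class of 0: {0,3}; class of 3: {0,3}

Answer: BISIMILAR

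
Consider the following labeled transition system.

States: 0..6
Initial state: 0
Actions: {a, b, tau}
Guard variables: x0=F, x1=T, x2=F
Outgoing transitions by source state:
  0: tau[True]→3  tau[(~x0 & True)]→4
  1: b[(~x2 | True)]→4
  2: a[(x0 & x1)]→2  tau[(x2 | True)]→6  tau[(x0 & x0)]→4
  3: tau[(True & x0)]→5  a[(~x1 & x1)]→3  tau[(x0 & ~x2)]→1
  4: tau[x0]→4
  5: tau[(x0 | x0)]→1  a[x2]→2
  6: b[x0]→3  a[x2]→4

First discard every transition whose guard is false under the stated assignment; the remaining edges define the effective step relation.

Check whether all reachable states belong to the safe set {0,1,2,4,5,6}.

Answer: INVARIANT VIOLATED at state 3

Trace:
Safe = {0,1,2,4,5,6}
R = {0,3,4}
  0: safe
  3: ✗ unsafe
  4: safe
counterexample path to 3: tau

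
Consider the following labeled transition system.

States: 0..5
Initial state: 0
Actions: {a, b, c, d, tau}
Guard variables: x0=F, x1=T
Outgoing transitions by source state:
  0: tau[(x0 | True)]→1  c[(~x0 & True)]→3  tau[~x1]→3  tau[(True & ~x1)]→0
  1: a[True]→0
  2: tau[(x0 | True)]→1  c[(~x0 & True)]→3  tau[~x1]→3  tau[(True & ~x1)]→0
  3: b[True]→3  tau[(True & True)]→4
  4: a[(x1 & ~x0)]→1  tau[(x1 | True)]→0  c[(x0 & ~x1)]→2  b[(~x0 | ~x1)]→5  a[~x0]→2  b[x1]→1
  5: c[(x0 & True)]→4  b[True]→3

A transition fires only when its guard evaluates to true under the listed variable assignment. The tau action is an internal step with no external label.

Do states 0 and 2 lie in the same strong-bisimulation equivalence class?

Answer: BISIMILAR

Working:
Compute ~ classes (split until stable):
  round 0: {{0,1,2,3,4,5}}
  round 1: {{0,2},{1},{3},{4},{5}}
5 equivalence class(es) (converged in 2)
[0]={0,2}  [2]={0,2}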